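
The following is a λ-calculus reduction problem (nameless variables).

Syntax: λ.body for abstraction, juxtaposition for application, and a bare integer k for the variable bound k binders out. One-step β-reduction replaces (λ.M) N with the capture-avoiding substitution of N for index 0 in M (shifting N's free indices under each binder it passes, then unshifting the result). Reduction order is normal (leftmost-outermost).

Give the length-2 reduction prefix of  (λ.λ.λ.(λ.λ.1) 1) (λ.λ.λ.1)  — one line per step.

  start: (λ.λ.λ.(λ.λ.1) 1) (λ.λ.λ.1)
  step 1: λ.λ.(λ.λ.1) 1
  step 2: λ.λ.λ.2

Answer: after 2 steps: λ.λ.λ.2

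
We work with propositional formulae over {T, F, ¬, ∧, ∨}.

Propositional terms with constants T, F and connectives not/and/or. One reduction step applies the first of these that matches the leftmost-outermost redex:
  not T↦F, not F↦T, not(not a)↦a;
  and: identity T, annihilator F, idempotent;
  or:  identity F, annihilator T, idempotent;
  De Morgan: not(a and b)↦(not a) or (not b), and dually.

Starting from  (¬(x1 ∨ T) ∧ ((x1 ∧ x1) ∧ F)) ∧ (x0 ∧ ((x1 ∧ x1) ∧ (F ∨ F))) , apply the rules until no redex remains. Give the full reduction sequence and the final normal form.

Answer: normal form = F  (in 5 steps)

Working:
  start: (¬(x1 ∨ T) ∧ ((x1 ∧ x1) ∧ F)) ∧ (x0 ∧ ((x1 ∧ x1) ∧ (F ∨ F)))
  →1  ((¬x1 ∧ ¬T) ∧ ((x1 ∧ x1) ∧ F)) ∧ (x0 ∧ ((x1 ∧ x1) ∧ (F ∨ F)))
  →2  ((¬x1 ∧ F) ∧ ((x1 ∧ x1) ∧ F)) ∧ (x0 ∧ ((x1 ∧ x1) ∧ (F ∨ F)))
  →3  (F ∧ ((x1 ∧ x1) ∧ F)) ∧ (x0 ∧ ((x1 ∧ x1) ∧ (F ∨ F)))
  →4  F ∧ (x0 ∧ ((x1 ∧ x1) ∧ (F ∨ F)))
  →5  F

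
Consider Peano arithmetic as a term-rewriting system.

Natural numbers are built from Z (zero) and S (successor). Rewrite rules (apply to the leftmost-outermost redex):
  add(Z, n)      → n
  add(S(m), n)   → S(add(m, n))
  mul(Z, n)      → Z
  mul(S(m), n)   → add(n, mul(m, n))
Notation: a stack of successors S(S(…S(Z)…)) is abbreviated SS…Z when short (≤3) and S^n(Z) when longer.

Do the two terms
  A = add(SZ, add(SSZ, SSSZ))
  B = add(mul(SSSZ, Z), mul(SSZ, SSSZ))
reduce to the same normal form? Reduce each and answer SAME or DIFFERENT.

Answer: SAME — A ⇓ S^6(Z), B ⇓ S^6(Z)

Working:
Term A:
  start: add(SZ, add(SSZ, SSSZ))
  [1] S(add(Z, add(SSZ, SSSZ)))
  [2] S(add(SSZ, SSSZ))
  [3] S(S(add(SZ, SSSZ)))
  [4] S(S(S(add(Z, SSSZ))))
  [5] S^6(Z)

Term B:
  start: add(mul(SSSZ, Z), mul(SSZ, SSSZ))
  [1] add(add(Z, mul(SSZ, Z)), mul(SSZ, SSSZ))
  [2] add(mul(SSZ, Z), mul(SSZ, SSSZ))
  [3] add(add(Z, mul(SZ, Z)), mul(SSZ, SSSZ))
  [4] add(mul(SZ, Z), mul(SSZ, SSSZ))
  [5] add(add(Z, mul(Z, Z)), mul(SSZ, SSSZ))
  [6] add(mul(Z, Z), mul(SSZ, SSSZ))
  [7] add(Z, mul(SSZ, SSSZ))
  [8] mul(SSZ, SSSZ)
  [9] add(SSSZ, mul(SZ, SSSZ))
  [10] S(add(SSZ, mul(SZ, SSSZ)))
  [11] S(S(add(SZ, mul(SZ, SSSZ))))
  [12] S(S(S(add(Z, mul(SZ, SSSZ)))))
  [13] S(S(S(mul(SZ, SSSZ))))
  [14] S(S(S(add(SSSZ, mul(Z, SSSZ)))))
  [15] S(S(S(S(add(SSZ, mul(Z, SSSZ))))))
  [16] S(S(S(S(S(add(SZ, mul(Z, SSSZ)))))))
  [17] S(S(S(S(S(S(add(Z, mul(Z, SSSZ))))))))
  [18] S(S(S(S(S(S(mul(Z, SSSZ)))))))
  [19] S^6(Z)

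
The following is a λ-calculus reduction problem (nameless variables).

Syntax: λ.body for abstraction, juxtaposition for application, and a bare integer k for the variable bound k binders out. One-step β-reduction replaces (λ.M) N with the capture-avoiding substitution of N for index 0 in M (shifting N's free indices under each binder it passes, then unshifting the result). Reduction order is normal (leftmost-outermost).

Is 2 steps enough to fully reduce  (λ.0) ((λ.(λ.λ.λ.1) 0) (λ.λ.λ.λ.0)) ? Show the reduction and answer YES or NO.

Answer: NO — after 2 steps the term is (λ.λ.λ.1) (λ.λ.λ.λ.0), not yet normal

Working:
  start: (λ.0) ((λ.(λ.λ.λ.1) 0) (λ.λ.λ.λ.0))
  step 1: (λ.(λ.λ.λ.1) 0) (λ.λ.λ.λ.0)
  step 2: (λ.λ.λ.1) (λ.λ.λ.λ.0)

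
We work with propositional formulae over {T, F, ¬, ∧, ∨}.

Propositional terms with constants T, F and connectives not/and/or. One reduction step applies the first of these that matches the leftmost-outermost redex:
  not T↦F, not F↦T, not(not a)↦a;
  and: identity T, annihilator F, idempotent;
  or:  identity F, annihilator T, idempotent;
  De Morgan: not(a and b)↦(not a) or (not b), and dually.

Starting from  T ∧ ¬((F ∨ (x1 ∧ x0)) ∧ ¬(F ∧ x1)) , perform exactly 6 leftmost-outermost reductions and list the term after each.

Answer: after 6 steps: (¬x1 ∨ ¬x0) ∨ ¬¬(F ∧ x1)

Derivation:
  start: T ∧ ¬((F ∨ (x1 ∧ x0)) ∧ ¬(F ∧ x1))
  step 1: ¬((F ∨ (x1 ∧ x0)) ∧ ¬(F ∧ x1))
  step 2: ¬(F ∨ (x1 ∧ x0)) ∨ ¬¬(F ∧ x1)
  step 3: (¬F ∧ ¬(x1 ∧ x0)) ∨ ¬¬(F ∧ x1)
  step 4: (T ∧ ¬(x1 ∧ x0)) ∨ ¬¬(F ∧ x1)
  step 5: ¬(x1 ∧ x0) ∨ ¬¬(F ∧ x1)
  step 6: (¬x1 ∨ ¬x0) ∨ ¬¬(F ∧ x1)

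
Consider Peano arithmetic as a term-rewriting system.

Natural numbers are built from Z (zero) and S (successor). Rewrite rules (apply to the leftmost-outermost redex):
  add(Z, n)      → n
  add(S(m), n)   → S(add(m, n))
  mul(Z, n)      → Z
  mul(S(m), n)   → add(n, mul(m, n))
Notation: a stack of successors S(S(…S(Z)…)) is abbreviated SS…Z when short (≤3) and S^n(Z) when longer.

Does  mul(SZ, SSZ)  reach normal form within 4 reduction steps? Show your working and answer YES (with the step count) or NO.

Answer: NO — after 4 steps the term is S(S(mul(Z, SSZ))), not yet normal

Working:
  start: mul(SZ, SSZ)
  →1  add(SSZ, mul(Z, SSZ))
  →2  S(add(SZ, mul(Z, SSZ)))
  →3  S(S(add(Z, mul(Z, SSZ))))
  →4  S(S(mul(Z, SSZ)))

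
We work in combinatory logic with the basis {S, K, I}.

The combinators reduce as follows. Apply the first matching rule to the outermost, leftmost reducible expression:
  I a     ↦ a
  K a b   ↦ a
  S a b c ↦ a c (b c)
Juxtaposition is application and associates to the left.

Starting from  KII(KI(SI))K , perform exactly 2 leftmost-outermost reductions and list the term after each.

Answer: after 2 steps: KI(SI)K

Working:
  start: KII(KI(SI))K
  step 1: I(KI(SI))K
  step 2: KI(SI)K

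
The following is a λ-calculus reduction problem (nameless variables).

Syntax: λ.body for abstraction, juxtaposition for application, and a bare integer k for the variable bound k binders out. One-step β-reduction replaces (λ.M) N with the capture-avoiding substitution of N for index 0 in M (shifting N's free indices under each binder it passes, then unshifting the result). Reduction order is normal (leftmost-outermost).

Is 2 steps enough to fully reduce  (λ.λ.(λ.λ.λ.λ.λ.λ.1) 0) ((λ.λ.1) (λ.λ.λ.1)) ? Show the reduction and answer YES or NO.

  start: (λ.λ.(λ.λ.λ.λ.λ.λ.1) 0) ((λ.λ.1) (λ.λ.λ.1))
  [1] λ.(λ.λ.λ.λ.λ.λ.1) 0
  [2] λ.λ.λ.λ.λ.λ.1

Answer: YES — reaches normal form λ.λ.λ.λ.λ.λ.1 in 2 ≤ 2 steps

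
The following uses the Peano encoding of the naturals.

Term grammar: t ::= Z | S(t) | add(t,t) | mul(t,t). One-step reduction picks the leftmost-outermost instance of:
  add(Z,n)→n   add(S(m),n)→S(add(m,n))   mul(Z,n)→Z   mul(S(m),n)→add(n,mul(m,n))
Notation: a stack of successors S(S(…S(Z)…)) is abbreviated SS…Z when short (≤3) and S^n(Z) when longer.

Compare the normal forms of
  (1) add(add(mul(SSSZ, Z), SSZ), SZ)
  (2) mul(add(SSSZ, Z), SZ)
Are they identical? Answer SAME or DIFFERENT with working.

Term A:
  start: add(add(mul(SSSZ, Z), SSZ), SZ)
  →1  add(add(add(Z, mul(SSZ, Z)), SSZ), SZ)
  →2  add(add(mul(SSZ, Z), SSZ), SZ)
  →3  add(add(add(Z, mul(SZ, Z)), SSZ), SZ)
  →4  add(add(mul(SZ, Z), SSZ), SZ)
  →5  add(add(add(Z, mul(Z, Z)), SSZ), SZ)
  →6  add(add(mul(Z, Z), SSZ), SZ)
  →7  add(add(Z, SSZ), SZ)
  →8  add(SSZ, SZ)
  →9  S(add(SZ, SZ))
  →10  S(S(add(Z, SZ)))
  →11  SSSZ

Term B:
  start: mul(add(SSSZ, Z), SZ)
  →1  mul(S(add(SSZ, Z)), SZ)
  →2  add(SZ, mul(add(SSZ, Z), SZ))
  →3  S(add(Z, mul(add(SSZ, Z), SZ)))
  →4  S(mul(add(SSZ, Z), SZ))
  →5  S(mul(S(add(SZ, Z)), SZ))
  →6  S(add(SZ, mul(add(SZ, Z), SZ)))
  →7  S(S(add(Z, mul(add(SZ, Z), SZ))))
  →8  S(S(mul(add(SZ, Z), SZ)))
  →9  S(S(mul(S(add(Z, Z)), SZ)))
  →10  S(S(add(SZ, mul(add(Z, Z), SZ))))
  →11  S(S(S(add(Z, mul(add(Z, Z), SZ)))))
  →12  S(S(S(mul(add(Z, Z), SZ))))
  →13  S(S(S(mul(Z, SZ))))
  →14  SSSZ

Answer: SAME — A ⇓ SSSZ, B ⇓ SSSZ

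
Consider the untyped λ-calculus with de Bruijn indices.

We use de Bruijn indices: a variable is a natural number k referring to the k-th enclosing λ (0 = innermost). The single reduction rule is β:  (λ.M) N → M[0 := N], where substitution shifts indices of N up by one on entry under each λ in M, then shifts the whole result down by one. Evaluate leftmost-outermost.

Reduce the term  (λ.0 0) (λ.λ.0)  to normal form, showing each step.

Answer: normal form = λ.0  (in 2 steps)

Working:
  start: (λ.0 0) (λ.λ.0)
  →1  (λ.λ.0) (λ.λ.0)
  →2  λ.0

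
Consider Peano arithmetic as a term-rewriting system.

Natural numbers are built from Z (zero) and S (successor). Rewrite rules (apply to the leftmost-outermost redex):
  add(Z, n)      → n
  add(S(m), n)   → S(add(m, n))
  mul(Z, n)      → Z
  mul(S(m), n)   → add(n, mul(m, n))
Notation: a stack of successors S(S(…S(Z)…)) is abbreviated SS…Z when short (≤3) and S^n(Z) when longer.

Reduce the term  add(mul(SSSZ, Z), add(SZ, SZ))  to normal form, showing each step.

Answer: normal form = SSZ  (in 10 steps)

Reduction:
  start: add(mul(SSSZ, Z), add(SZ, SZ))
  [1] add(add(Z, mul(SSZ, Z)), add(SZ, SZ))
  [2] add(mul(SSZ, Z), add(SZ, SZ))
  [3] add(add(Z, mul(SZ, Z)), add(SZ, SZ))
  [4] add(mul(SZ, Z), add(SZ, SZ))
  [5] add(add(Z, mul(Z, Z)), add(SZ, SZ))
  [6] add(mul(Z, Z), add(SZ, SZ))
  [7] add(Z, add(SZ, SZ))
  [8] add(SZ, SZ)
  [9] S(add(Z, SZ))
  [10] SSZ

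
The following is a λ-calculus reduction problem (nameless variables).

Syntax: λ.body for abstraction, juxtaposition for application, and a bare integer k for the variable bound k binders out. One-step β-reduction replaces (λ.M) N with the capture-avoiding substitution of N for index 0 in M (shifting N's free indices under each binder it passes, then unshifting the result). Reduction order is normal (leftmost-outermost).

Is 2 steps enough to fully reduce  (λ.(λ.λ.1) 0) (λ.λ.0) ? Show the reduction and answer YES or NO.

Answer: YES — reaches normal form λ.λ.λ.0 in 2 ≤ 2 steps

Derivation:
  start: (λ.(λ.λ.1) 0) (λ.λ.0)
  step 1: (λ.λ.1) (λ.λ.0)
  step 2: λ.λ.λ.0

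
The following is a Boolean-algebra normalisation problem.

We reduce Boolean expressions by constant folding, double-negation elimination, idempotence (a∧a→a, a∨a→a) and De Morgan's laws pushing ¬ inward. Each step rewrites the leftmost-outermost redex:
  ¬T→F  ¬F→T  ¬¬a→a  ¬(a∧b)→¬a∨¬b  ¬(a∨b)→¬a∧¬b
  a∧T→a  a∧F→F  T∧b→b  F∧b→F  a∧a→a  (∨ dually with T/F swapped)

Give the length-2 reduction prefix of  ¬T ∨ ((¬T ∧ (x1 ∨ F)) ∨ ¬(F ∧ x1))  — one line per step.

  start: ¬T ∨ ((¬T ∧ (x1 ∨ F)) ∨ ¬(F ∧ x1))
  step 1: F ∨ ((¬T ∧ (x1 ∨ F)) ∨ ¬(F ∧ x1))
  step 2: (¬T ∧ (x1 ∨ F)) ∨ ¬(F ∧ x1)

Answer: after 2 steps: (¬T ∧ (x1 ∨ F)) ∨ ¬(F ∧ x1)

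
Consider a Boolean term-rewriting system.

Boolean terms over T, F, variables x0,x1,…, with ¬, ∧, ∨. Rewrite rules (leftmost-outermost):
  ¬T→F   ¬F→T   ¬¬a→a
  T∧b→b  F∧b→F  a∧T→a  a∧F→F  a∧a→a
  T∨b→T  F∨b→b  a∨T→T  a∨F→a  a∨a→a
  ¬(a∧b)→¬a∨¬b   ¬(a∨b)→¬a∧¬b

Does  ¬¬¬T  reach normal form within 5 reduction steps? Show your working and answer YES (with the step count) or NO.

Answer: YES — reaches normal form F in 2 ≤ 5 steps

Working:
  start: ¬¬¬T
  [1] ¬T
  [2] F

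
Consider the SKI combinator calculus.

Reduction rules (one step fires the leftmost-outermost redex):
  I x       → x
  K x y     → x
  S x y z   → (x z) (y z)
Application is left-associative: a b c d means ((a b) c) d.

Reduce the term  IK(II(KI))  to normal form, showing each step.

Answer: normal form = K(KI)  (in 3 steps)

Reduction:
  start: IK(II(KI))
  step 1: K(II(KI))
  step 2: K(I(KI))
  step 3: K(KI)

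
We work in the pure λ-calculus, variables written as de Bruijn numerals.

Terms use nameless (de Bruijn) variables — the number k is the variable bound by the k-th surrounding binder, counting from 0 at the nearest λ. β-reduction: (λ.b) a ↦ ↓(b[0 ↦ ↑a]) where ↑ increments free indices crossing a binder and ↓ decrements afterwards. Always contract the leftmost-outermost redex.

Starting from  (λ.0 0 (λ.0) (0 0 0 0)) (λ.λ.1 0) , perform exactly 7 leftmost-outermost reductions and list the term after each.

  start: (λ.0 0 (λ.0) (0 0 0 0)) (λ.λ.1 0)
  step 1: (λ.λ.1 0) (λ.λ.1 0) (λ.0) ((λ.λ.1 0) (λ.λ.1 0) (λ.λ.1 0) (λ.λ.1 0))
  step 2: (λ.(λ.λ.1 0) 0) (λ.0) ((λ.λ.1 0) (λ.λ.1 0) (λ.λ.1 0) (λ.λ.1 0))
  step 3: (λ.λ.1 0) (λ.0) ((λ.λ.1 0) (λ.λ.1 0) (λ.λ.1 0) (λ.λ.1 0))
  step 4: (λ.(λ.0) 0) ((λ.λ.1 0) (λ.λ.1 0) (λ.λ.1 0) (λ.λ.1 0))
  step 5: (λ.0) ((λ.λ.1 0) (λ.λ.1 0) (λ.λ.1 0) (λ.λ.1 0))
  step 6: (λ.λ.1 0) (λ.λ.1 0) (λ.λ.1 0) (λ.λ.1 0)
  step 7: (λ.(λ.λ.1 0) 0) (λ.λ.1 0) (λ.λ.1 0)

Answer: after 7 steps: (λ.(λ.λ.1 0) 0) (λ.λ.1 0) (λ.λ.1 0)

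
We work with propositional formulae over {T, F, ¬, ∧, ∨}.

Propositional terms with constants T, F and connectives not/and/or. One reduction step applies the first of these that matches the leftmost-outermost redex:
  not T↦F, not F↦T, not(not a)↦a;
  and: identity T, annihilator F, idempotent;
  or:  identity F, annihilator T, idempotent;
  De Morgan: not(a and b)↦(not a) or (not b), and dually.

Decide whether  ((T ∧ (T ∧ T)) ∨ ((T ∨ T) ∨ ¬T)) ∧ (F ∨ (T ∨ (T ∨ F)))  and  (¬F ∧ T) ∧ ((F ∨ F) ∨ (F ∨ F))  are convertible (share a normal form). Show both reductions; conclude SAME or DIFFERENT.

Term A:
  start: ((T ∧ (T ∧ T)) ∨ ((T ∨ T) ∨ ¬T)) ∧ (F ∨ (T ∨ (T ∨ F)))
  step 1: ((T ∧ T) ∨ ((T ∨ T) ∨ ¬T)) ∧ (F ∨ (T ∨ (T ∨ F)))
  step 2: (T ∨ ((T ∨ T) ∨ ¬T)) ∧ (F ∨ (T ∨ (T ∨ F)))
  step 3: T ∧ (F ∨ (T ∨ (T ∨ F)))
  step 4: F ∨ (T ∨ (T ∨ F))
  step 5: T ∨ (T ∨ F)
  step 6: T

Term B:
  start: (¬F ∧ T) ∧ ((F ∨ F) ∨ (F ∨ F))
  step 1: ¬F ∧ ((F ∨ F) ∨ (F ∨ F))
  step 2: T ∧ ((F ∨ F) ∨ (F ∨ F))
  step 3: (F ∨ F) ∨ (F ∨ F)
  step 4: F ∨ F
  step 5: F

Answer: DIFFERENT — A ⇓ T, B ⇓ F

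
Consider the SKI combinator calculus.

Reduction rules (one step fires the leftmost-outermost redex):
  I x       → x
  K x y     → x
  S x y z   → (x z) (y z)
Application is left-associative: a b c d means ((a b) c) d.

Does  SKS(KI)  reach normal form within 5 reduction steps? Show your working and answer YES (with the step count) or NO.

Answer: YES — reaches normal form KI in 2 ≤ 5 steps

Reduction:
  start: SKS(KI)
  →1  K(KI)(S(KI))
  →2  KI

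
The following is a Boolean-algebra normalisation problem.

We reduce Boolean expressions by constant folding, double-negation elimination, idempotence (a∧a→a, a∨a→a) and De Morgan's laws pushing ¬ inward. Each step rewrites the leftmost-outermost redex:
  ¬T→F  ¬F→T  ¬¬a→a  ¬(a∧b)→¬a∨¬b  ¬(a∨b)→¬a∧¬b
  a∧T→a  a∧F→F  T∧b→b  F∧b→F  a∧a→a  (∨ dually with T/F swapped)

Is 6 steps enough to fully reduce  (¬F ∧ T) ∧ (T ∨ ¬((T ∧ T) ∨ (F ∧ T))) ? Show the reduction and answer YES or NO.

Answer: YES — reaches normal form T in 4 ≤ 6 steps

Working:
  start: (¬F ∧ T) ∧ (T ∨ ¬((T ∧ T) ∨ (F ∧ T)))
  step 1: ¬F ∧ (T ∨ ¬((T ∧ T) ∨ (F ∧ T)))
  step 2: T ∧ (T ∨ ¬((T ∧ T) ∨ (F ∧ T)))
  step 3: T ∨ ¬((T ∧ T) ∨ (F ∧ T))
  step 4: T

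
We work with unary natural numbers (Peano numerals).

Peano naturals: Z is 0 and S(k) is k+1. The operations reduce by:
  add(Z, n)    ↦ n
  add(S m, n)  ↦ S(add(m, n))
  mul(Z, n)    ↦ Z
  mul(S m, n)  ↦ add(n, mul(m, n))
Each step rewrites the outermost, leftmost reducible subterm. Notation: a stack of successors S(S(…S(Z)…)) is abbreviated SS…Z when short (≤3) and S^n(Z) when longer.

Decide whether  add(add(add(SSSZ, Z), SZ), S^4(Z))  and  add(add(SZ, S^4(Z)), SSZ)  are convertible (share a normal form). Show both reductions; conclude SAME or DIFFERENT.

Term A:
  start: add(add(add(SSSZ, Z), SZ), S^4(Z))
  [1] add(add(S(add(SSZ, Z)), SZ), S^4(Z))
  [2] add(S(add(add(SSZ, Z), SZ)), S^4(Z))
  [3] S(add(add(add(SSZ, Z), SZ), S^4(Z)))
  [4] S(add(add(S(add(SZ, Z)), SZ), S^4(Z)))
  [5] S(add(S(add(add(SZ, Z), SZ)), S^4(Z)))
  [6] S(S(add(add(add(SZ, Z), SZ), S^4(Z))))
  [7] S(S(add(add(S(add(Z, Z)), SZ), S^4(Z))))
  [8] S(S(add(S(add(add(Z, Z), SZ)), S^4(Z))))
  [9] S(S(S(add(add(add(Z, Z), SZ), S^4(Z)))))
  [10] S(S(S(add(add(Z, SZ), S^4(Z)))))
  [11] S(S(S(add(SZ, S^4(Z)))))
  [12] S(S(S(S(add(Z, S^4(Z))))))
  [13] S^8(Z)

Term B:
  start: add(add(SZ, S^4(Z)), SSZ)
  [1] add(S(add(Z, S^4(Z))), SSZ)
  [2] S(add(add(Z, S^4(Z)), SSZ))
  [3] S(add(S^4(Z), SSZ))
  [4] S(S(add(SSSZ, SSZ)))
  [5] S(S(S(add(SSZ, SSZ))))
  [6] S(S(S(S(add(SZ, SSZ)))))
  [7] S(S(S(S(S(add(Z, SSZ))))))
  [8] S^7(Z)

Answer: DIFFERENT — A ⇓ S^8(Z), B ⇓ S^7(Z)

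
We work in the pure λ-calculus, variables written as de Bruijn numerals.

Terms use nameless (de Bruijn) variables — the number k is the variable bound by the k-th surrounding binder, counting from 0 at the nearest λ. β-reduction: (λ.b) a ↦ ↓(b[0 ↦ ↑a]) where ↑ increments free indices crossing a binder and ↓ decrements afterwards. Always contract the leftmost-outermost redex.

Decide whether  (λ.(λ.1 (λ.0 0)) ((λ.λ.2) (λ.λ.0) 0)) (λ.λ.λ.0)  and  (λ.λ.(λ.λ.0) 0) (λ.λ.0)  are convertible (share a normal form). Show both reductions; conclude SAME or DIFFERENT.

Answer: SAME — A ⇓ λ.λ.0, B ⇓ λ.λ.0

Derivation:
Term A:
  start: (λ.(λ.1 (λ.0 0)) ((λ.λ.2) (λ.λ.0) 0)) (λ.λ.λ.0)
  step 1: (λ.(λ.λ.λ.0) (λ.0 0)) ((λ.λ.λ.λ.λ.0) (λ.λ.0) (λ.λ.λ.0))
  step 2: (λ.λ.λ.0) (λ.0 0)
  step 3: λ.λ.0

Term B:
  start: (λ.λ.(λ.λ.0) 0) (λ.λ.0)
  step 1: λ.(λ.λ.0) 0
  step 2: λ.λ.0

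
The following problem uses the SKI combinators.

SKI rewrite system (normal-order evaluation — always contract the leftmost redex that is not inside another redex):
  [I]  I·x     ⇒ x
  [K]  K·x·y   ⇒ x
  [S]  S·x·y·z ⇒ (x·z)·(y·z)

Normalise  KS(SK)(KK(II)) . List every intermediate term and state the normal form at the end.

  start: KS(SK)(KK(II))
  [1] S(KK(II))
  [2] SK

Answer: normal form = SK  (in 2 steps)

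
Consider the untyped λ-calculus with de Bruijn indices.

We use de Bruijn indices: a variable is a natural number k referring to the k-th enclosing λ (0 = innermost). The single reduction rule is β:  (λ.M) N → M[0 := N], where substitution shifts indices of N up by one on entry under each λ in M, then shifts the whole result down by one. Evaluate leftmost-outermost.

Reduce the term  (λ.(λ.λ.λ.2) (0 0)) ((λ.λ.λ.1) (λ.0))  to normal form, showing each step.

Answer: normal form = λ.λ.λ.λ.λ.1  (in 5 steps)

Derivation:
  start: (λ.(λ.λ.λ.2) (0 0)) ((λ.λ.λ.1) (λ.0))
  step 1: (λ.λ.λ.2) ((λ.λ.λ.1) (λ.0) ((λ.λ.λ.1) (λ.0)))
  step 2: λ.λ.(λ.λ.λ.1) (λ.0) ((λ.λ.λ.1) (λ.0))
  step 3: λ.λ.(λ.λ.1) ((λ.λ.λ.1) (λ.0))
  step 4: λ.λ.λ.(λ.λ.λ.1) (λ.0)
  step 5: λ.λ.λ.λ.λ.1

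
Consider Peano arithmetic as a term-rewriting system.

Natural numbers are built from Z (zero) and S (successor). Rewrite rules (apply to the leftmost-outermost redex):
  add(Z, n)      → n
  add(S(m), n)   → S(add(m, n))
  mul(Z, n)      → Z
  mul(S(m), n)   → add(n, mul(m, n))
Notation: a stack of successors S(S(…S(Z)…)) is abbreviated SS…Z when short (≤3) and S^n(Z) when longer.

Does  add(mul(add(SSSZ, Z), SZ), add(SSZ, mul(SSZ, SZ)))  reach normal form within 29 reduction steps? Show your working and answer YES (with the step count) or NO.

Answer: YES — reaches normal form S^7(Z) in 28 ≤ 29 steps

Working:
  start: add(mul(add(SSSZ, Z), SZ), add(SSZ, mul(SSZ, SZ)))
  →1  add(mul(S(add(SSZ, Z)), SZ), add(SSZ, mul(SSZ, SZ)))
  →2  add(add(SZ, mul(add(SSZ, Z), SZ)), add(SSZ, mul(SSZ, SZ)))
  →3  add(S(add(Z, mul(add(SSZ, Z), SZ))), add(SSZ, mul(SSZ, SZ)))
  →4  S(add(add(Z, mul(add(SSZ, Z), SZ)), add(SSZ, mul(SSZ, SZ))))
  →5  S(add(mul(add(SSZ, Z), SZ), add(SSZ, mul(SSZ, SZ))))
  →6  S(add(mul(S(add(SZ, Z)), SZ), add(SSZ, mul(SSZ, SZ))))
  →7  S(add(add(SZ, mul(add(SZ, Z), SZ)), add(SSZ, mul(SSZ, SZ))))
  →8  S(add(S(add(Z, mul(add(SZ, Z), SZ))), add(SSZ, mul(SSZ, SZ))))
  →9  S(S(add(add(Z, mul(add(SZ, Z), SZ)), add(SSZ, mul(SSZ, SZ)))))
  →10  S(S(add(mul(add(SZ, Z), SZ), add(SSZ, mul(SSZ, SZ)))))
  →11  S(S(add(mul(S(add(Z, Z)), SZ), add(SSZ, mul(SSZ, SZ)))))
  →12  S(S(add(add(SZ, mul(add(Z, Z), SZ)), add(SSZ, mul(SSZ, SZ)))))
  →13  S(S(add(S(add(Z, mul(add(Z, Z), SZ))), add(SSZ, mul(SSZ, SZ)))))
  →14  S(S(S(add(add(Z, mul(add(Z, Z), SZ)), add(SSZ, mul(SSZ, SZ))))))
  →15  S(S(S(add(mul(add(Z, Z), SZ), add(SSZ, mul(SSZ, SZ))))))
  →16  S(S(S(add(mul(Z, SZ), add(SSZ, mul(SSZ, SZ))))))
  →17  S(S(S(add(Z, add(SSZ, mul(SSZ, SZ))))))
  →18  S(S(S(add(SSZ, mul(SSZ, SZ)))))
  →19  S(S(S(S(add(SZ, mul(SSZ, SZ))))))
  →20  S(S(S(S(S(add(Z, mul(SSZ, SZ)))))))
  →21  S(S(S(S(S(mul(SSZ, SZ))))))
  →22  S(S(S(S(S(add(SZ, mul(SZ, SZ)))))))
  →23  S(S(S(S(S(S(add(Z, mul(SZ, SZ))))))))
  →24  S(S(S(S(S(S(mul(SZ, SZ)))))))
  →25  S(S(S(S(S(S(add(SZ, mul(Z, SZ))))))))
  →26  S(S(S(S(S(S(S(add(Z, mul(Z, SZ)))))))))
  →27  S(S(S(S(S(S(S(mul(Z, SZ))))))))
  →28  S^7(Z)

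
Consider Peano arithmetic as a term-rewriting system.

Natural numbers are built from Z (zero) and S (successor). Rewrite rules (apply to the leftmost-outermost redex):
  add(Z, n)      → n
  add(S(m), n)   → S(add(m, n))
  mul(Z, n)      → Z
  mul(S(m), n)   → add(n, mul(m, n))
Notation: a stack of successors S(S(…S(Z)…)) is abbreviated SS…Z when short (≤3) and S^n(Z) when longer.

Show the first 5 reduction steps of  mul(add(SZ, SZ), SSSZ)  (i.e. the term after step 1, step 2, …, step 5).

  start: mul(add(SZ, SZ), SSSZ)
  step 1: mul(S(add(Z, SZ)), SSSZ)
  step 2: add(SSSZ, mul(add(Z, SZ), SSSZ))
  step 3: S(add(SSZ, mul(add(Z, SZ), SSSZ)))
  step 4: S(S(add(SZ, mul(add(Z, SZ), SSSZ))))
  step 5: S(S(S(add(Z, mul(add(Z, SZ), SSSZ)))))

Answer: after 5 steps: S(S(S(add(Z, mul(add(Z, SZ), SSSZ)))))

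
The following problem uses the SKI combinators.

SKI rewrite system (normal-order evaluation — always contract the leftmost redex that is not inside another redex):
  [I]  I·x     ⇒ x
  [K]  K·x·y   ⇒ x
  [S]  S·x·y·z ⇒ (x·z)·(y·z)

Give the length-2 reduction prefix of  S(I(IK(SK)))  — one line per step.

  start: S(I(IK(SK)))
  step 1: S(IK(SK))
  step 2: S(K(SK))

Answer: after 2 steps: S(K(SK))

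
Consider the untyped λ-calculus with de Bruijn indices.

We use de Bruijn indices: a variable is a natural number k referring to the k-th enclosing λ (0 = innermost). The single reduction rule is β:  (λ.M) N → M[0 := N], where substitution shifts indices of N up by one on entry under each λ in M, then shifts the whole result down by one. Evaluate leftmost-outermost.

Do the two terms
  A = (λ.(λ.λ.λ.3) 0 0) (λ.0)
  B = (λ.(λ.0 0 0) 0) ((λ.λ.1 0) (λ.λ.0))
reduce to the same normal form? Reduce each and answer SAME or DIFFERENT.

Term A:
  start: (λ.(λ.λ.λ.3) 0 0) (λ.0)
  [1] (λ.λ.λ.λ.0) (λ.0) (λ.0)
  [2] (λ.λ.λ.0) (λ.0)
  [3] λ.λ.0

Term B:
  start: (λ.(λ.0 0 0) 0) ((λ.λ.1 0) (λ.λ.0))
  [1] (λ.0 0 0) ((λ.λ.1 0) (λ.λ.0))
  [2] (λ.λ.1 0) (λ.λ.0) ((λ.λ.1 0) (λ.λ.0)) ((λ.λ.1 0) (λ.λ.0))
  [3] (λ.(λ.λ.0) 0) ((λ.λ.1 0) (λ.λ.0)) ((λ.λ.1 0) (λ.λ.0))
  [4] (λ.λ.0) ((λ.λ.1 0) (λ.λ.0)) ((λ.λ.1 0) (λ.λ.0))
  [5] (λ.0) ((λ.λ.1 0) (λ.λ.0))
  [6] (λ.λ.1 0) (λ.λ.0)
  [7] λ.(λ.λ.0) 0
  [8] λ.λ.0

Answer: SAME — A ⇓ λ.λ.0, B ⇓ λ.λ.0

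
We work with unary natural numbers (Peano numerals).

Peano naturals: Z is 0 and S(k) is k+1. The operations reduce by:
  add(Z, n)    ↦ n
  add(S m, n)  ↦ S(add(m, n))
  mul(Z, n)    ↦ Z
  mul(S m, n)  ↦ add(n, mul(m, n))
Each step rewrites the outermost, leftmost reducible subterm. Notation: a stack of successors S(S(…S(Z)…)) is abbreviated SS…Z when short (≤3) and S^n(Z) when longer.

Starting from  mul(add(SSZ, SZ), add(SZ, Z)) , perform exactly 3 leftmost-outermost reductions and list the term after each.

Answer: after 3 steps: add(S(add(Z, Z)), mul(add(SZ, SZ), add(SZ, Z)))

Reduction:
  start: mul(add(SSZ, SZ), add(SZ, Z))
  →1  mul(S(add(SZ, SZ)), add(SZ, Z))
  →2  add(add(SZ, Z), mul(add(SZ, SZ), add(SZ, Z)))
  →3  add(S(add(Z, Z)), mul(add(SZ, SZ), add(SZ, Z)))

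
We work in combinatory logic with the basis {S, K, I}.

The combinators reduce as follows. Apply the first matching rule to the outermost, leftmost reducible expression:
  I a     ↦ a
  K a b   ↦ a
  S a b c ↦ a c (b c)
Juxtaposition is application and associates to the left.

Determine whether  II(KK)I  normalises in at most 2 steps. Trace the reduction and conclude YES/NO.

  start: II(KK)I
  step 1: I(KK)I
  step 2: KKI

Answer: NO — after 2 steps the term is KKI, not yet normal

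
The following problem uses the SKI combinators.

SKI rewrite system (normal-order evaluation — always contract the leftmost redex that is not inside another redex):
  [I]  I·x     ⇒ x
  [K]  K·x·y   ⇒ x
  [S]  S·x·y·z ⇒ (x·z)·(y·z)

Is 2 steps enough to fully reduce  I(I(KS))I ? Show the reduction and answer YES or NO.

  start: I(I(KS))I
  [1] I(KS)I
  [2] KSI

Answer: NO — after 2 steps the term is KSI, not yet normal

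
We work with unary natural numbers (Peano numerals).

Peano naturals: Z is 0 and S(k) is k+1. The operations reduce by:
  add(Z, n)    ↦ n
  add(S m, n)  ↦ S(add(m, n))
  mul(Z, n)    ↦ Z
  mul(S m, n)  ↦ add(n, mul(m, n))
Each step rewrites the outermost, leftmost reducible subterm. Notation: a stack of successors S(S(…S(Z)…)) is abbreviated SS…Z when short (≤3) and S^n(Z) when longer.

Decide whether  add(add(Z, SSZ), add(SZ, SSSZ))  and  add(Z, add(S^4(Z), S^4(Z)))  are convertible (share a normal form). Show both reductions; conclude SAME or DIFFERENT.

Term A:
  start: add(add(Z, SSZ), add(SZ, SSSZ))
  →1  add(SSZ, add(SZ, SSSZ))
  →2  S(add(SZ, add(SZ, SSSZ)))
  →3  S(S(add(Z, add(SZ, SSSZ))))
  →4  S(S(add(SZ, SSSZ)))
  →5  S(S(S(add(Z, SSSZ))))
  →6  S^6(Z)

Term B:
  start: add(Z, add(S^4(Z), S^4(Z)))
  →1  add(S^4(Z), S^4(Z))
  →2  S(add(SSSZ, S^4(Z)))
  →3  S(S(add(SSZ, S^4(Z))))
  →4  S(S(S(add(SZ, S^4(Z)))))
  →5  S(S(S(S(add(Z, S^4(Z))))))
  →6  S^8(Z)

Answer: DIFFERENT — A ⇓ S^6(Z), B ⇓ S^8(Z)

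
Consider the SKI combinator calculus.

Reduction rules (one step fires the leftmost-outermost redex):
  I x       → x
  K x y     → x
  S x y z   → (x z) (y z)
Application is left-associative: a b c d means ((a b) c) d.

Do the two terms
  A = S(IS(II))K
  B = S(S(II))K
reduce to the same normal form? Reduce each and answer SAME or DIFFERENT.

Term A:
  start: S(IS(II))K
  →1  S(S(II))K
  →2  S(SI)K

Term B:
  start: S(S(II))K
  →1  S(SI)K

Answer: SAME — A ⇓ S(SI)K, B ⇓ S(SI)K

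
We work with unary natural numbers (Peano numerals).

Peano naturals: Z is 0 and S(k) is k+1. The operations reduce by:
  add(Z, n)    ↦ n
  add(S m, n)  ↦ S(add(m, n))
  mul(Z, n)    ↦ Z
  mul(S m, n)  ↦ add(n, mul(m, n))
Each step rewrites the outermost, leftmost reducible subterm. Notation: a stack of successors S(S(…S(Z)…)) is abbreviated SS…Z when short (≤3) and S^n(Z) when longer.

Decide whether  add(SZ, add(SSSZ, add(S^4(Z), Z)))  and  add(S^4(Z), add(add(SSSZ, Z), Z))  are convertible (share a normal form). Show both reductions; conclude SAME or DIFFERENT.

Term A:
  start: add(SZ, add(SSSZ, add(S^4(Z), Z)))
  [1] S(add(Z, add(SSSZ, add(S^4(Z), Z))))
  [2] S(add(SSSZ, add(S^4(Z), Z)))
  [3] S(S(add(SSZ, add(S^4(Z), Z))))
  [4] S(S(S(add(SZ, add(S^4(Z), Z)))))
  [5] S(S(S(S(add(Z, add(S^4(Z), Z))))))
  [6] S(S(S(S(add(S^4(Z), Z)))))
  [7] S(S(S(S(S(add(SSSZ, Z))))))
  [8] S(S(S(S(S(S(add(SSZ, Z)))))))
  [9] S(S(S(S(S(S(S(add(SZ, Z))))))))
  [10] S(S(S(S(S(S(S(S(add(Z, Z)))))))))
  [11] S^8(Z)

Term B:
  start: add(S^4(Z), add(add(SSSZ, Z), Z))
  [1] S(add(SSSZ, add(add(SSSZ, Z), Z)))
  [2] S(S(add(SSZ, add(add(SSSZ, Z), Z))))
  [3] S(S(S(add(SZ, add(add(SSSZ, Z), Z)))))
  [4] S(S(S(S(add(Z, add(add(SSSZ, Z), Z))))))
  [5] S(S(S(S(add(add(SSSZ, Z), Z)))))
  [6] S(S(S(S(add(S(add(SSZ, Z)), Z)))))
  [7] S(S(S(S(S(add(add(SSZ, Z), Z))))))
  [8] S(S(S(S(S(add(S(add(SZ, Z)), Z))))))
  [9] S(S(S(S(S(S(add(add(SZ, Z), Z)))))))
  [10] S(S(S(S(S(S(add(S(add(Z, Z)), Z)))))))
  [11] S(S(S(S(S(S(S(add(add(Z, Z), Z))))))))
  [12] S(S(S(S(S(S(S(add(Z, Z))))))))
  [13] S^7(Z)

Answer: DIFFERENT — A ⇓ S^8(Z), B ⇓ S^7(Z)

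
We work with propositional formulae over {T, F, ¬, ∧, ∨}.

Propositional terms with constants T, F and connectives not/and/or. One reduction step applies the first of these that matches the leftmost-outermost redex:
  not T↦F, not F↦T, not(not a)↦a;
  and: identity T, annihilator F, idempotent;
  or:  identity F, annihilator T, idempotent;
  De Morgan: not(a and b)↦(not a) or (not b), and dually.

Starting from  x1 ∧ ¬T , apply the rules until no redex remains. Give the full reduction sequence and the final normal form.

  start: x1 ∧ ¬T
  [1] x1 ∧ F
  [2] F

Answer: normal form = F  (in 2 steps)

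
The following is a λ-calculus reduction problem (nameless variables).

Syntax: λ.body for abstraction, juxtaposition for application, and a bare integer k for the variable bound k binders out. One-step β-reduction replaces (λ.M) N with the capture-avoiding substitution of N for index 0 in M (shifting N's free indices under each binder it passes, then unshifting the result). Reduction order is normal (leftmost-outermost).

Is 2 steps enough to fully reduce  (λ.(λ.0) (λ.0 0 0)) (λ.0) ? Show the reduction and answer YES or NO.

  start: (λ.(λ.0) (λ.0 0 0)) (λ.0)
  step 1: (λ.0) (λ.0 0 0)
  step 2: λ.0 0 0

Answer: YES — reaches normal form λ.0 0 0 in 2 ≤ 2 steps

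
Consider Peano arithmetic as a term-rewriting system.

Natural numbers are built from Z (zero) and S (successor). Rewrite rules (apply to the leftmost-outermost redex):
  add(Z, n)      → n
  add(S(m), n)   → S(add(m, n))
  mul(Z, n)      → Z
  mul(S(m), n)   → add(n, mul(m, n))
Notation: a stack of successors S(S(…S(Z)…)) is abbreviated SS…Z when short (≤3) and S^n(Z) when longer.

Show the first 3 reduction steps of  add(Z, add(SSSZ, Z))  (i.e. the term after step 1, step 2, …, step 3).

  start: add(Z, add(SSSZ, Z))
  [1] add(SSSZ, Z)
  [2] S(add(SSZ, Z))
  [3] S(S(add(SZ, Z)))

Answer: after 3 steps: S(S(add(SZ, Z)))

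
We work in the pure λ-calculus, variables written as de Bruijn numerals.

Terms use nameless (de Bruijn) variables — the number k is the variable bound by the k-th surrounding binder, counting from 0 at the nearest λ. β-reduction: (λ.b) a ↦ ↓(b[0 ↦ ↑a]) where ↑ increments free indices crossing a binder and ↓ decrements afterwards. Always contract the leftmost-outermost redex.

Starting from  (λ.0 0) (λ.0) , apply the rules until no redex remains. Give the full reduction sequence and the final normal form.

  start: (λ.0 0) (λ.0)
  [1] (λ.0) (λ.0)
  [2] λ.0

Answer: normal form = λ.0  (in 2 steps)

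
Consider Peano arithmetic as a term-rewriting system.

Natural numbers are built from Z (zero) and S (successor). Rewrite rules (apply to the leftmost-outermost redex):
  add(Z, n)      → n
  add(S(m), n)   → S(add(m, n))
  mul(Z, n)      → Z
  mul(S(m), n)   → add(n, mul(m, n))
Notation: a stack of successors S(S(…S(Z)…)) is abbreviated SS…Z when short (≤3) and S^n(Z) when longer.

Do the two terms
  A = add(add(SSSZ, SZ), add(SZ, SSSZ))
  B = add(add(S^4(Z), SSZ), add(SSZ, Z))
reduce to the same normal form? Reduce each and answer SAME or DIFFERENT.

Answer: SAME — A ⇓ S^8(Z), B ⇓ S^8(Z)

Derivation:
Term A:
  start: add(add(SSSZ, SZ), add(SZ, SSSZ))
  →1  add(S(add(SSZ, SZ)), add(SZ, SSSZ))
  →2  S(add(add(SSZ, SZ), add(SZ, SSSZ)))
  →3  S(add(S(add(SZ, SZ)), add(SZ, SSSZ)))
  →4  S(S(add(add(SZ, SZ), add(SZ, SSSZ))))
  →5  S(S(add(S(add(Z, SZ)), add(SZ, SSSZ))))
  →6  S(S(S(add(add(Z, SZ), add(SZ, SSSZ)))))
  →7  S(S(S(add(SZ, add(SZ, SSSZ)))))
  →8  S(S(S(S(add(Z, add(SZ, SSSZ))))))
  →9  S(S(S(S(add(SZ, SSSZ)))))
  →10  S(S(S(S(S(add(Z, SSSZ))))))
  →11  S^8(Z)

Term B:
  start: add(add(S^4(Z), SSZ), add(SSZ, Z))
  →1  add(S(add(SSSZ, SSZ)), add(SSZ, Z))
  →2  S(add(add(SSSZ, SSZ), add(SSZ, Z)))
  →3  S(add(S(add(SSZ, SSZ)), add(SSZ, Z)))
  →4  S(S(add(add(SSZ, SSZ), add(SSZ, Z))))
  →5  S(S(add(S(add(SZ, SSZ)), add(SSZ, Z))))
  →6  S(S(S(add(add(SZ, SSZ), add(SSZ, Z)))))
  →7  S(S(S(add(S(add(Z, SSZ)), add(SSZ, Z)))))
  →8  S(S(S(S(add(add(Z, SSZ), add(SSZ, Z))))))
  →9  S(S(S(S(add(SSZ, add(SSZ, Z))))))
  →10  S(S(S(S(S(add(SZ, add(SSZ, Z)))))))
  →11  S(S(S(S(S(S(add(Z, add(SSZ, Z))))))))
  →12  S(S(S(S(S(S(add(SSZ, Z)))))))
  →13  S(S(S(S(S(S(S(add(SZ, Z))))))))
  →14  S(S(S(S(S(S(S(S(add(Z, Z)))))))))
  →15  S^8(Z)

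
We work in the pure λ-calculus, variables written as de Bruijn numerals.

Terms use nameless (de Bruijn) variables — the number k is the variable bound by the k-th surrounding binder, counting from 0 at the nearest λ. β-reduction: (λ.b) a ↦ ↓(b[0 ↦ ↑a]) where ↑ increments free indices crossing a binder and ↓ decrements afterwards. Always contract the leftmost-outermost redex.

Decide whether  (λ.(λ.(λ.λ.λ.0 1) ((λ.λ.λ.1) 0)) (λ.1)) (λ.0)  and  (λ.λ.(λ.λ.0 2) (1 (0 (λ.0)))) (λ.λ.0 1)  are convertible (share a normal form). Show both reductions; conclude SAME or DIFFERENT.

Term A:
  start: (λ.(λ.(λ.λ.λ.0 1) ((λ.λ.λ.1) 0)) (λ.1)) (λ.0)
  [1] (λ.(λ.λ.λ.0 1) ((λ.λ.λ.1) 0)) (λ.λ.0)
  [2] (λ.λ.λ.0 1) ((λ.λ.λ.1) (λ.λ.0))
  [3] λ.λ.0 1

Term B:
  start: (λ.λ.(λ.λ.0 2) (1 (0 (λ.0)))) (λ.λ.0 1)
  [1] λ.(λ.λ.0 2) ((λ.λ.0 1) (0 (λ.0)))
  [2] λ.λ.0 1

Answer: SAME — A ⇓ λ.λ.0 1, B ⇓ λ.λ.0 1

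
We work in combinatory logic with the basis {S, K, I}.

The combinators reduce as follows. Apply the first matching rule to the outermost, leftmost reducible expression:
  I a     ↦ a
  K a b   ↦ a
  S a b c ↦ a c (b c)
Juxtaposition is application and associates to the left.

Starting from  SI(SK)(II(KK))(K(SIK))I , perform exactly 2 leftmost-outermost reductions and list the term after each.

Answer: after 2 steps: II(KK)(SK(II(KK)))(K(SIK))I

Working:
  start: SI(SK)(II(KK))(K(SIK))I
  step 1: I(II(KK))(SK(II(KK)))(K(SIK))I
  step 2: II(KK)(SK(II(KK)))(K(SIK))I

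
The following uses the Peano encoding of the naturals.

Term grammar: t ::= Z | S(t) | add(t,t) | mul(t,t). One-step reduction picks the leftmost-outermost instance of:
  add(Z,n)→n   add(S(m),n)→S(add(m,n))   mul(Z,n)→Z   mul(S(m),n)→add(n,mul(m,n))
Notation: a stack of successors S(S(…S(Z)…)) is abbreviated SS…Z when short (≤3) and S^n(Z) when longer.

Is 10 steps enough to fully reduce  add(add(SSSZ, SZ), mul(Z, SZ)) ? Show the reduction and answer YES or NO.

Answer: YES — reaches normal form S^4(Z) in 10 ≤ 10 steps

Derivation:
  start: add(add(SSSZ, SZ), mul(Z, SZ))
  [1] add(S(add(SSZ, SZ)), mul(Z, SZ))
  [2] S(add(add(SSZ, SZ), mul(Z, SZ)))
  [3] S(add(S(add(SZ, SZ)), mul(Z, SZ)))
  [4] S(S(add(add(SZ, SZ), mul(Z, SZ))))
  [5] S(S(add(S(add(Z, SZ)), mul(Z, SZ))))
  [6] S(S(S(add(add(Z, SZ), mul(Z, SZ)))))
  [7] S(S(S(add(SZ, mul(Z, SZ)))))
  [8] S(S(S(S(add(Z, mul(Z, SZ))))))
  [9] S(S(S(S(mul(Z, SZ)))))
  [10] S^4(Z)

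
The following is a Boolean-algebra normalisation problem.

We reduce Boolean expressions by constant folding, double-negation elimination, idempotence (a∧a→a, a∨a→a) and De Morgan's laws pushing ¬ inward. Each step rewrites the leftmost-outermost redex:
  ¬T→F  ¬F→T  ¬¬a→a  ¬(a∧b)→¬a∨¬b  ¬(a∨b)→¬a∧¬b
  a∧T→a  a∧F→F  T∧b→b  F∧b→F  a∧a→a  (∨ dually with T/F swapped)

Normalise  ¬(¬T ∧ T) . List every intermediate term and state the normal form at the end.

  start: ¬(¬T ∧ T)
  step 1: ¬¬T ∨ ¬T
  step 2: T ∨ ¬T
  step 3: T

Answer: normal form = T  (in 3 steps)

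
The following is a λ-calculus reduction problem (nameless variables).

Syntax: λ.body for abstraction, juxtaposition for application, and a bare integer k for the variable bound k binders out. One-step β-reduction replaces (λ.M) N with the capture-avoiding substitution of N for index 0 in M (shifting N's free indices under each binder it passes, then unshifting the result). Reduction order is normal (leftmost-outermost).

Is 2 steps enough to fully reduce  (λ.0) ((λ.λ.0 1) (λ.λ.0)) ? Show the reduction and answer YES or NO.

  start: (λ.0) ((λ.λ.0 1) (λ.λ.0))
  →1  (λ.λ.0 1) (λ.λ.0)
  →2  λ.0 (λ.λ.0)

Answer: YES — reaches normal form λ.0 (λ.λ.0) in 2 ≤ 2 steps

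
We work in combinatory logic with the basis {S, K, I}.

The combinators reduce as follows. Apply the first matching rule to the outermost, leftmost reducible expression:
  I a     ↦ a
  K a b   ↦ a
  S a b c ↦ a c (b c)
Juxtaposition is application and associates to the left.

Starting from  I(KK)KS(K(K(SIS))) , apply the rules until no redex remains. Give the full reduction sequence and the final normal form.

Answer: normal form = S  (in 3 steps)

Derivation:
  start: I(KK)KS(K(K(SIS)))
  →1  KKKS(K(K(SIS)))
  →2  KS(K(K(SIS)))
  →3  S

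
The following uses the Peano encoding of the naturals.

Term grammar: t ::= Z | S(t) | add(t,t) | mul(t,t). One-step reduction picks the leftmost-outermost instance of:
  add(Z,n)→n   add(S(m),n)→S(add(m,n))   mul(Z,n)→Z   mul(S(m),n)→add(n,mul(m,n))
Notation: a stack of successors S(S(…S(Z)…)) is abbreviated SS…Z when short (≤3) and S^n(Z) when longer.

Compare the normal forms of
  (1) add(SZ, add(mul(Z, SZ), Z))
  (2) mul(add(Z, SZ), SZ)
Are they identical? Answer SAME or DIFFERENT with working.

Answer: SAME — A ⇓ SZ, B ⇓ SZ

Derivation:
Term A:
  start: add(SZ, add(mul(Z, SZ), Z))
  →1  S(add(Z, add(mul(Z, SZ), Z)))
  →2  S(add(mul(Z, SZ), Z))
  →3  S(add(Z, Z))
  →4  SZ

Term B:
  start: mul(add(Z, SZ), SZ)
  →1  mul(SZ, SZ)
  →2  add(SZ, mul(Z, SZ))
  →3  S(add(Z, mul(Z, SZ)))
  →4  S(mul(Z, SZ))
  →5  SZ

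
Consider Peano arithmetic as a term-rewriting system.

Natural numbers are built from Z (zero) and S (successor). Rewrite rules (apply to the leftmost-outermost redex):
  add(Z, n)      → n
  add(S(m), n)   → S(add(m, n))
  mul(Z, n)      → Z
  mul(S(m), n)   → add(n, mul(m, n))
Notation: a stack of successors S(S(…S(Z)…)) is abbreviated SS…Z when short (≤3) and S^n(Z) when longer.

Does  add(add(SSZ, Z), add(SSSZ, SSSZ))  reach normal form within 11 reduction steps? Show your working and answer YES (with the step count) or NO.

Answer: YES — reaches normal form S^8(Z) in 10 ≤ 11 steps

Working:
  start: add(add(SSZ, Z), add(SSSZ, SSSZ))
  step 1: add(S(add(SZ, Z)), add(SSSZ, SSSZ))
  step 2: S(add(add(SZ, Z), add(SSSZ, SSSZ)))
  step 3: S(add(S(add(Z, Z)), add(SSSZ, SSSZ)))
  step 4: S(S(add(add(Z, Z), add(SSSZ, SSSZ))))
  step 5: S(S(add(Z, add(SSSZ, SSSZ))))
  step 6: S(S(add(SSSZ, SSSZ)))
  step 7: S(S(S(add(SSZ, SSSZ))))
  step 8: S(S(S(S(add(SZ, SSSZ)))))
  step 9: S(S(S(S(S(add(Z, SSSZ))))))
  step 10: S^8(Z)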